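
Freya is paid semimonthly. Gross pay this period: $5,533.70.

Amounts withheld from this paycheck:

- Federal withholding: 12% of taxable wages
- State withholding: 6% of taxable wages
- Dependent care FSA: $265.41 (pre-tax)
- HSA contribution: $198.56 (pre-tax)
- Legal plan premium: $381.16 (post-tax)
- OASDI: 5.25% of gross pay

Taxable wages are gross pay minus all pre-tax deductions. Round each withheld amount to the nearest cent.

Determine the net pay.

Dependent care FSA: $265.41
HSA contribution: $198.56
Pre-tax total = $265.41 + $198.56 = $463.97
Taxable wages = $5,533.70 − $463.97 = $5,069.73
Federal withholding: $5,069.73 × 0.12 = $608.37
State withholding: $5,069.73 × 0.06 = $304.18
OASDI: $5,533.70 × 0.0525 = $290.52
Legal plan premium: $381.16
Total deductions = $265.41 + $198.56 + $608.37 + $304.18 + $290.52 + $381.16 = $2,048.20
Net pay = $5,533.70 − $2,048.20 = $3,485.50

$3,485.50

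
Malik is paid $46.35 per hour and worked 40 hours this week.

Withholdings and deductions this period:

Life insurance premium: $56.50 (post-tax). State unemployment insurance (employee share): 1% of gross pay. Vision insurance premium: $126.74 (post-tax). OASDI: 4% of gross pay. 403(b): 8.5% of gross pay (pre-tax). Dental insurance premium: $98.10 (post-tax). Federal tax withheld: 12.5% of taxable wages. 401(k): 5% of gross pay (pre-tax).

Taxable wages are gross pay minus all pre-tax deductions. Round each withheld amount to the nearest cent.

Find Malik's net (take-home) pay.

$1029.21

Gross pay: 40 × $46.35 = $1854.00
401(k): $1854.00 × 0.05 = $92.70
403(b): $1854.00 × 0.085 = $157.59
Pre-tax total = $92.70 + $157.59 = $250.29
Taxable wages = $1854.00 − $250.29 = $1603.71
Federal tax withheld: $1603.71 × 0.125 = $200.46
OASDI: $1854.00 × 0.04 = $74.16
State unemployment insurance (employee share): $1854.00 × 0.01 = $18.54
Dental insurance premium: $98.10
Vision insurance premium: $126.74
Life insurance premium: $56.50
Total deductions = $92.70 + $157.59 + $200.46 + $74.16 + $18.54 + $98.10 + $126.74 + $56.50 = $824.79
Net pay = $1854.00 − $824.79 = $1029.21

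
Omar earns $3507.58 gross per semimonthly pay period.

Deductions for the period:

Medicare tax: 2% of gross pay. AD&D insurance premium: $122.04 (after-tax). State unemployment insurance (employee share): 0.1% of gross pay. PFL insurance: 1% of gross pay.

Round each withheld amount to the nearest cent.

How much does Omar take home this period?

$3276.80

State unemployment insurance (employee share): $3507.58 × 0.001 = $3.51
Medicare tax: $3507.58 × 0.02 = $70.15
PFL insurance: $3507.58 × 0.01 = $35.08
AD&D insurance premium: $122.04
Total deductions = $3.51 + $70.15 + $35.08 + $122.04 = $230.78
Net pay = $3507.58 − $230.78 = $3276.80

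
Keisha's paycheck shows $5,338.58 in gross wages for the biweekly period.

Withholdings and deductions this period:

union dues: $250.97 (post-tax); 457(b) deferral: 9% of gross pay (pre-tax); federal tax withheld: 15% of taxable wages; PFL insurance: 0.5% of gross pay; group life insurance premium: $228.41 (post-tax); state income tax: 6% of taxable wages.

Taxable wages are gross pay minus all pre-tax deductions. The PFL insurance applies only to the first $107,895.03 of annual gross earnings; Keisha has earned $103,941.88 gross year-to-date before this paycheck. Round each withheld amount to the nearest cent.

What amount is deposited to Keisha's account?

$3,338.75

457(b) deferral: $5,338.58 × 0.09 = $480.47
Taxable wages = $5,338.58 − $480.47 = $4,858.11
State income tax: $4,858.11 × 0.06 = $291.49
Federal tax withheld: $4,858.11 × 0.15 = $728.72
PFL insurance: only $107,895.03 − $103,941.88 = $3,953.15 of this check is subject → $3,953.15 × 0.005 = $19.77
Group life insurance premium: $228.41
Union dues: $250.97
Total deductions = $480.47 + $291.49 + $728.72 + $19.77 + $228.41 + $250.97 = $1,999.83
Net pay = $5,338.58 − $1,999.83 = $3,338.75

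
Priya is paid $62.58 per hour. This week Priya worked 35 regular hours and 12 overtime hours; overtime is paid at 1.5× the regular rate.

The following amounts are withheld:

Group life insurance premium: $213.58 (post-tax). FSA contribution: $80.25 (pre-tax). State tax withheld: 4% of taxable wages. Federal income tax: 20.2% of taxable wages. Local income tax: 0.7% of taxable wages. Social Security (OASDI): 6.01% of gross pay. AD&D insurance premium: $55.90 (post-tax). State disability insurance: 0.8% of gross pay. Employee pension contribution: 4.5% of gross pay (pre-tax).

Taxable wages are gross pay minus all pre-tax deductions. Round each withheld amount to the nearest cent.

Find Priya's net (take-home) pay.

Regular pay: 35 × $62.58 = $2190.30
Overtime pay: 12 × $62.58 × 1.5 = $1126.44
Gross pay = $2190.30 + $1126.44 = $3316.74
Employee pension contribution: $3316.74 × 0.045 = $149.25
FSA contribution: $80.25
Pre-tax total = $149.25 + $80.25 = $229.50
Taxable wages = $3316.74 − $229.50 = $3087.24
Local income tax: $3087.24 × 0.007 = $21.61
State tax withheld: $3087.24 × 0.04 = $123.49
Federal income tax: $3087.24 × 0.202 = $623.62
State disability insurance: $3316.74 × 0.008 = $26.53
Social Security (OASDI): $3316.74 × 0.0601 = $199.34
Group life insurance premium: $213.58
AD&D insurance premium: $55.90
Total deductions = $149.25 + $80.25 + $21.61 + $123.49 + $623.62 + $26.53 + $199.34 + $213.58 + $55.90 = $1493.57
Net pay = $3316.74 − $1493.57 = $1823.17

$1823.17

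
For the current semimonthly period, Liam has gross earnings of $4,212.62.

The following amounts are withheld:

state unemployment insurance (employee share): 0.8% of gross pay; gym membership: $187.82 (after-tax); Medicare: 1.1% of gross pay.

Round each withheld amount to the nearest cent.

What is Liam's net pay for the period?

$3,944.76

Medicare: $4,212.62 × 0.011 = $46.34
State unemployment insurance (employee share): $4,212.62 × 0.008 = $33.70
Gym membership: $187.82
Total deductions = $46.34 + $33.70 + $187.82 = $267.86
Net pay = $4,212.62 − $267.86 = $3,944.76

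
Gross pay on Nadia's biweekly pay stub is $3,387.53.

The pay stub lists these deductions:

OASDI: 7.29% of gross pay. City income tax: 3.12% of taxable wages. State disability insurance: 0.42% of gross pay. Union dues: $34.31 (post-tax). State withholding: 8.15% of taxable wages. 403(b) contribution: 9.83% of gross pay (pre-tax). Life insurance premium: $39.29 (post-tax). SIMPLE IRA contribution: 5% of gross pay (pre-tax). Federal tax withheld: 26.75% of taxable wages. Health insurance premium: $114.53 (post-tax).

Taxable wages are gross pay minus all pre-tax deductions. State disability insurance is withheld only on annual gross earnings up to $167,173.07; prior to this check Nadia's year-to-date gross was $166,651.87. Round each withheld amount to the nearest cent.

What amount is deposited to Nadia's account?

$1,350.95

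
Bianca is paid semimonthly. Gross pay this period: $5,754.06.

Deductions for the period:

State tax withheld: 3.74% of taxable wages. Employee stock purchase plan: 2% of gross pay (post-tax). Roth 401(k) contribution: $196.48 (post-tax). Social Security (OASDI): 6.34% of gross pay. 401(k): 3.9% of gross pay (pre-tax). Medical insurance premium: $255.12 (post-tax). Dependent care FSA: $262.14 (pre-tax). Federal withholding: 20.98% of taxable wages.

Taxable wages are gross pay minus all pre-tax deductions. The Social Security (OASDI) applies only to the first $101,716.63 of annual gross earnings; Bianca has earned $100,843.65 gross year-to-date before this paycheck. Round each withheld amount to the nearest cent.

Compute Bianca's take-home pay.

Dependent care FSA: $262.14
401(k): $5,754.06 × 0.039 = $224.41
Pre-tax total = $262.14 + $224.41 = $486.55
Taxable wages = $5,754.06 − $486.55 = $5,267.51
State tax withheld: $5,267.51 × 0.0374 = $197.00
Federal withholding: $5,267.51 × 0.2098 = $1,105.12
Social Security (OASDI): only $101,716.63 − $100,843.65 = $872.98 of this check is subject → $872.98 × 0.0634 = $55.35
Employee stock purchase plan: $5,754.06 × 0.02 = $115.08
Roth 401(k) contribution: $196.48
Medical insurance premium: $255.12
Total deductions = $262.14 + $224.41 + $197.00 + $1,105.12 + $55.35 + $115.08 + $196.48 + $255.12 = $2,410.70
Net pay = $5,754.06 − $2,410.70 = $3,343.36

$3,343.36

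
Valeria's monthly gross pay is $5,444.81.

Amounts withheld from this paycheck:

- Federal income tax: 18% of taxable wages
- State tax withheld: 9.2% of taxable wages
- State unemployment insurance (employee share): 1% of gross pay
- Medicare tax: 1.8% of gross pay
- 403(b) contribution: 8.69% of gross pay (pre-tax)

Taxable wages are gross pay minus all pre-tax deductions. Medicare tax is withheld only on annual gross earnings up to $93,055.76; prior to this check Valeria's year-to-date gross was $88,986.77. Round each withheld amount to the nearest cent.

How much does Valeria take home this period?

403(b) contribution: $5,444.81 × 0.0869 = $473.15
Taxable wages = $5,444.81 − $473.15 = $4,971.66
Federal income tax: $4,971.66 × 0.18 = $894.90
State tax withheld: $4,971.66 × 0.092 = $457.39
State unemployment insurance (employee share): $5,444.81 × 0.01 = $54.45
Medicare tax: only $93,055.76 − $88,986.77 = $4,068.99 of this check is subject → $4,068.99 × 0.018 = $73.24
Total deductions = $473.15 + $894.90 + $457.39 + $54.45 + $73.24 = $1,953.13
Net pay = $5,444.81 − $1,953.13 = $3,491.68

$3,491.68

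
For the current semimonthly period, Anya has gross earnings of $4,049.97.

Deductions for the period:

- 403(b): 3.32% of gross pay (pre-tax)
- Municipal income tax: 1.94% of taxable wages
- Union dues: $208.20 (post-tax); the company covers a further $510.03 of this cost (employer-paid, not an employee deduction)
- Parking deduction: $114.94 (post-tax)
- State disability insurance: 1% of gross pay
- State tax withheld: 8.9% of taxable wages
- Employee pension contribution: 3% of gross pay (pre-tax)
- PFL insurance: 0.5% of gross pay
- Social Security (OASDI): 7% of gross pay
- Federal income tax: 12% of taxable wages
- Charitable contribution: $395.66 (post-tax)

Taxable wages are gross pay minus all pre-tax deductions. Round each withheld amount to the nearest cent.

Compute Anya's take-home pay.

$1,864.41

Employee pension contribution: $4,049.97 × 0.03 = $121.50
403(b): $4,049.97 × 0.0332 = $134.46
Pre-tax total = $121.50 + $134.46 = $255.96
Taxable wages = $4,049.97 − $255.96 = $3,794.01
State tax withheld: $3,794.01 × 0.089 = $337.67
Federal income tax: $3,794.01 × 0.12 = $455.28
Municipal income tax: $3,794.01 × 0.0194 = $73.60
PFL insurance: $4,049.97 × 0.005 = $20.25
Social Security (OASDI): $4,049.97 × 0.07 = $283.50
State disability insurance: $4,049.97 × 0.01 = $40.50
Charitable contribution: $395.66
Parking deduction: $114.94
Union dues: $208.20
(Employer's $510.03 toward union dues is not withheld from the employee.)
Total deductions = $121.50 + $134.46 + $337.67 + $455.28 + $73.60 + $20.25 + $283.50 + $40.50 + $395.66 + $114.94 + $208.20 = $2,185.56
Net pay = $4,049.97 − $2,185.56 = $1,864.41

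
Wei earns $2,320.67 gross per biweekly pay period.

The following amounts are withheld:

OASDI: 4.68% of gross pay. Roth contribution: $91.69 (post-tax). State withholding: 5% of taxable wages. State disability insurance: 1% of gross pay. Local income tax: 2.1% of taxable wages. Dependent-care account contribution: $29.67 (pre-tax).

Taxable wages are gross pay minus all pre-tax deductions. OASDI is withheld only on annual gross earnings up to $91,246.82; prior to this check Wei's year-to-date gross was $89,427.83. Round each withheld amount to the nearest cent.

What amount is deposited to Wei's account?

$1,928.31

Dependent-care account contribution: $29.67
Taxable wages = $2,320.67 − $29.67 = $2,291.00
Local income tax: $2,291.00 × 0.021 = $48.11
State withholding: $2,291.00 × 0.05 = $114.55
State disability insurance: $2,320.67 × 0.01 = $23.21
OASDI: only $91,246.82 − $89,427.83 = $1,818.99 of this check is subject → $1,818.99 × 0.0468 = $85.13
Roth contribution: $91.69
Total deductions = $29.67 + $48.11 + $114.55 + $23.21 + $85.13 + $91.69 = $392.36
Net pay = $2,320.67 − $392.36 = $1,928.31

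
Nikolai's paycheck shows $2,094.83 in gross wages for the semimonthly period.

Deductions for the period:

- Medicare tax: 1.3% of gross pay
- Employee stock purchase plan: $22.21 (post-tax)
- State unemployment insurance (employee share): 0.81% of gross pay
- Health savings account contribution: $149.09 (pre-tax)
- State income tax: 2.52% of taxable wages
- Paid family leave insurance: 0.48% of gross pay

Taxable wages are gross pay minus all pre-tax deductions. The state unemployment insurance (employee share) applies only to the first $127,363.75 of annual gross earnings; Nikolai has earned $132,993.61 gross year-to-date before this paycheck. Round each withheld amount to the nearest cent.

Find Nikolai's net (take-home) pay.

Health savings account contribution: $149.09
Taxable wages = $2,094.83 − $149.09 = $1,945.74
State income tax: $1,945.74 × 0.0252 = $49.03
Medicare tax: $2,094.83 × 0.013 = $27.23
Paid family leave insurance: $2,094.83 × 0.0048 = $10.06
State unemployment insurance (employee share): annual cap $127,363.75 already reached (YTD $132,993.61), so $0.00
Employee stock purchase plan: $22.21
Total deductions = $149.09 + $49.03 + $27.23 + $10.06 + $0.00 + $22.21 = $257.62
Net pay = $2,094.83 − $257.62 = $1,837.21

$1,837.21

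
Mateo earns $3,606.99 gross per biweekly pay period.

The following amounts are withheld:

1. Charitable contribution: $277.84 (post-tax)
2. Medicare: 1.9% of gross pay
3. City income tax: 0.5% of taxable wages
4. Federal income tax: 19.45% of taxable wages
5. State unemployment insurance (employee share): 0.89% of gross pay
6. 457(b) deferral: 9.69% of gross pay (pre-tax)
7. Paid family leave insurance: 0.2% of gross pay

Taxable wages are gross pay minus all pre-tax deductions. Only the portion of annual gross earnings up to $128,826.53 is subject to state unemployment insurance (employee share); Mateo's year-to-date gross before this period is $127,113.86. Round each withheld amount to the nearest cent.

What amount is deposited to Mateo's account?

457(b) deferral: $3,606.99 × 0.0969 = $349.52
Taxable wages = $3,606.99 − $349.52 = $3,257.47
Federal income tax: $3,257.47 × 0.1945 = $633.58
City income tax: $3,257.47 × 0.005 = $16.29
Paid family leave insurance: $3,606.99 × 0.002 = $7.21
State unemployment insurance (employee share): only $128,826.53 − $127,113.86 = $1,712.67 of this check is subject → $1,712.67 × 0.0089 = $15.24
Medicare: $3,606.99 × 0.019 = $68.53
Charitable contribution: $277.84
Total deductions = $349.52 + $633.58 + $16.29 + $7.21 + $15.24 + $68.53 + $277.84 = $1,368.21
Net pay = $3,606.99 − $1,368.21 = $2,238.78

$2,238.78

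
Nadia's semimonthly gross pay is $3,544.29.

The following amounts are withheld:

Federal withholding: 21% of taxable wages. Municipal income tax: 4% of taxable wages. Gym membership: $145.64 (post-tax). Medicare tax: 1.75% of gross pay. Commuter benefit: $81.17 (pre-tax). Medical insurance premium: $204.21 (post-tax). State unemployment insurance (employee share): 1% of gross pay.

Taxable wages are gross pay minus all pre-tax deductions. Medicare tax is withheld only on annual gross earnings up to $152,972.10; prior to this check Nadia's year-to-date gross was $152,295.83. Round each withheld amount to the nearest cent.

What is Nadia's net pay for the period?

$2,200.22

Commuter benefit: $81.17
Taxable wages = $3,544.29 − $81.17 = $3,463.12
Federal withholding: $3,463.12 × 0.21 = $727.26
Municipal income tax: $3,463.12 × 0.04 = $138.52
Medicare tax: only $152,972.10 − $152,295.83 = $676.27 of this check is subject → $676.27 × 0.0175 = $11.83
State unemployment insurance (employee share): $3,544.29 × 0.01 = $35.44
Gym membership: $145.64
Medical insurance premium: $204.21
Total deductions = $81.17 + $727.26 + $138.52 + $11.83 + $35.44 + $145.64 + $204.21 = $1,344.07
Net pay = $3,544.29 − $1,344.07 = $2,200.22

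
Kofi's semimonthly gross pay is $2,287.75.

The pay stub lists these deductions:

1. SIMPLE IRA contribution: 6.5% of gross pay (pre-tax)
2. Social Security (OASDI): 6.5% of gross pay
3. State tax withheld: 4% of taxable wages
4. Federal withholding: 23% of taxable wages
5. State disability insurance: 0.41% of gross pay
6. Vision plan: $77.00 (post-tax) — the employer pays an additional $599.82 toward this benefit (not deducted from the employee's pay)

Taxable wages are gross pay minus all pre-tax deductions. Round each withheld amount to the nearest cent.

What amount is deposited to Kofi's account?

SIMPLE IRA contribution: $2,287.75 × 0.065 = $148.70
Taxable wages = $2,287.75 − $148.70 = $2,139.05
Federal withholding: $2,139.05 × 0.23 = $491.98
State tax withheld: $2,139.05 × 0.04 = $85.56
State disability insurance: $2,287.75 × 0.0041 = $9.38
Social Security (OASDI): $2,287.75 × 0.065 = $148.70
Vision plan: $77.00
(Employer's $599.82 toward vision plan is not withheld from the employee.)
Total deductions = $148.70 + $491.98 + $85.56 + $9.38 + $148.70 + $77.00 = $961.32
Net pay = $2,287.75 − $961.32 = $1,326.43

$1,326.43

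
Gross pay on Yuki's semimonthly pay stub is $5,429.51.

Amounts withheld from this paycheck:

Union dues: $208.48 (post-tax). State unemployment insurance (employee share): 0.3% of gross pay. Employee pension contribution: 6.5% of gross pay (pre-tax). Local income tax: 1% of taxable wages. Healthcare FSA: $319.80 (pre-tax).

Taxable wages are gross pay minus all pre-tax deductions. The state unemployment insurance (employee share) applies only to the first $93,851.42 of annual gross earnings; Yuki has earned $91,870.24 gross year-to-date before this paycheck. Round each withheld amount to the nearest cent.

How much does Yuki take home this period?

$4,494.80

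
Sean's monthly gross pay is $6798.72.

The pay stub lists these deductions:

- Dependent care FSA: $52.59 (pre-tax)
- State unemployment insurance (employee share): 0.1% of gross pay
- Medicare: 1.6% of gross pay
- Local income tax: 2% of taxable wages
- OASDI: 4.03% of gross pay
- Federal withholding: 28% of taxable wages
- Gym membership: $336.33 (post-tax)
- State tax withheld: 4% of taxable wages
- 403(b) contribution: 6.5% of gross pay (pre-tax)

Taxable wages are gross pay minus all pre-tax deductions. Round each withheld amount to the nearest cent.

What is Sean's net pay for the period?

$3434.88

Dependent care FSA: $52.59
403(b) contribution: $6798.72 × 0.065 = $441.92
Pre-tax total = $52.59 + $441.92 = $494.51
Taxable wages = $6798.72 − $494.51 = $6304.21
Local income tax: $6304.21 × 0.02 = $126.08
Federal withholding: $6304.21 × 0.28 = $1765.18
State tax withheld: $6304.21 × 0.04 = $252.17
OASDI: $6798.72 × 0.0403 = $273.99
Medicare: $6798.72 × 0.016 = $108.78
State unemployment insurance (employee share): $6798.72 × 0.001 = $6.80
Gym membership: $336.33
Total deductions = $52.59 + $441.92 + $126.08 + $1765.18 + $252.17 + $273.99 + $108.78 + $6.80 + $336.33 = $3363.84
Net pay = $6798.72 − $3363.84 = $3434.88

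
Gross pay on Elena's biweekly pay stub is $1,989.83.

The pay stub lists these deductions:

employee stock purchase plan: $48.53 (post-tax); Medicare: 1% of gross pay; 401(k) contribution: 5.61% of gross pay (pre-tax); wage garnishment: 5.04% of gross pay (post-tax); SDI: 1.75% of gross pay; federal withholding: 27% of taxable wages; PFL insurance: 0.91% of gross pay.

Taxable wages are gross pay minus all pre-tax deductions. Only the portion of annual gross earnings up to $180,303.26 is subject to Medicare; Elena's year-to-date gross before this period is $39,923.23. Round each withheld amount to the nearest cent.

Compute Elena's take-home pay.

$1,149.44

401(k) contribution: $1,989.83 × 0.0561 = $111.63
Taxable wages = $1,989.83 − $111.63 = $1,878.20
Federal withholding: $1,878.20 × 0.27 = $507.11
Medicare: cap not yet reached, full $1,989.83 is subject → $1,989.83 × 0.01 = $19.90
PFL insurance: $1,989.83 × 0.0091 = $18.11
SDI: $1,989.83 × 0.0175 = $34.82
Wage garnishment: $1,989.83 × 0.0504 = $100.29
Employee stock purchase plan: $48.53
Total deductions = $111.63 + $507.11 + $19.90 + $18.11 + $34.82 + $100.29 + $48.53 = $840.39
Net pay = $1,989.83 − $840.39 = $1,149.44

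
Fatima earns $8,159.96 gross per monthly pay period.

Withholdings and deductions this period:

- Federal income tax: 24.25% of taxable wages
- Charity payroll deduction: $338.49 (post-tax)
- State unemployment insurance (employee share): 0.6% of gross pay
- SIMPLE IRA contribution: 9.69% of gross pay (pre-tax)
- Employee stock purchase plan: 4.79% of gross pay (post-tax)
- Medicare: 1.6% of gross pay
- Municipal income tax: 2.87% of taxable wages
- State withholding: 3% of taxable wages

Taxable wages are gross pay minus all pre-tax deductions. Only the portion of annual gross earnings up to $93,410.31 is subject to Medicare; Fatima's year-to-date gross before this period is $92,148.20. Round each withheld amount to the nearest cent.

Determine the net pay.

SIMPLE IRA contribution: $8,159.96 × 0.0969 = $790.70
Taxable wages = $8,159.96 − $790.70 = $7,369.26
State withholding: $7,369.26 × 0.03 = $221.08
Federal income tax: $7,369.26 × 0.2425 = $1,787.05
Municipal income tax: $7,369.26 × 0.0287 = $211.50
Medicare: only $93,410.31 − $92,148.20 = $1,262.11 of this check is subject → $1,262.11 × 0.016 = $20.19
State unemployment insurance (employee share): $8,159.96 × 0.006 = $48.96
Employee stock purchase plan: $8,159.96 × 0.0479 = $390.86
Charity payroll deduction: $338.49
Total deductions = $790.70 + $221.08 + $1,787.05 + $211.50 + $20.19 + $48.96 + $390.86 + $338.49 = $3,808.83
Net pay = $8,159.96 − $3,808.83 = $4,351.13

$4,351.13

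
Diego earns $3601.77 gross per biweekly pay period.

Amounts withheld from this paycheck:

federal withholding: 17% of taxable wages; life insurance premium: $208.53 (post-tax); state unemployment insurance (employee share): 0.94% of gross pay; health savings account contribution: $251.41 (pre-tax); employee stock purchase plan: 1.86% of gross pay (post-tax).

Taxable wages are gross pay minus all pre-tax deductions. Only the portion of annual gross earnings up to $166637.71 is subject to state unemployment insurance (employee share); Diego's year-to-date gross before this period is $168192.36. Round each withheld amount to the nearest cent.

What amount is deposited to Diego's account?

Health savings account contribution: $251.41
Taxable wages = $3601.77 − $251.41 = $3350.36
Federal withholding: $3350.36 × 0.17 = $569.56
State unemployment insurance (employee share): annual cap $166637.71 already reached (YTD $168192.36), so $0.00
Employee stock purchase plan: $3601.77 × 0.0186 = $66.99
Life insurance premium: $208.53
Total deductions = $251.41 + $569.56 + $0.00 + $66.99 + $208.53 = $1096.49
Net pay = $3601.77 − $1096.49 = $2505.28

$2505.28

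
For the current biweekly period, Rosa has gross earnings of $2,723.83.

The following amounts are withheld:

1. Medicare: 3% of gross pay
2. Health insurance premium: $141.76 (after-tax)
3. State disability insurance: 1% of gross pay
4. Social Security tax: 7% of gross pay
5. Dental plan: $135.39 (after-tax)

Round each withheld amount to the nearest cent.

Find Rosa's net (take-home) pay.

$2,147.06

Social Security tax: $2,723.83 × 0.07 = $190.67
Medicare: $2,723.83 × 0.03 = $81.71
State disability insurance: $2,723.83 × 0.01 = $27.24
Dental plan: $135.39
Health insurance premium: $141.76
Total deductions = $190.67 + $81.71 + $27.24 + $135.39 + $141.76 = $576.77
Net pay = $2,723.83 − $576.77 = $2,147.06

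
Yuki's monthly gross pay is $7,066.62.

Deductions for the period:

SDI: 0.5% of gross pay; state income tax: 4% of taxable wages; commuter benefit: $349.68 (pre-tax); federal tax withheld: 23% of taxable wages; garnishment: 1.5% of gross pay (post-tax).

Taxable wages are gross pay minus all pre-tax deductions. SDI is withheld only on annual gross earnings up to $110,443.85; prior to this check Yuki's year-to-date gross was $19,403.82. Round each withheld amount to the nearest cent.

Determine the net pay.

$4,762.03

Commuter benefit: $349.68
Taxable wages = $7,066.62 − $349.68 = $6,716.94
Federal tax withheld: $6,716.94 × 0.23 = $1,544.90
State income tax: $6,716.94 × 0.04 = $268.68
SDI: cap not yet reached, full $7,066.62 is subject → $7,066.62 × 0.005 = $35.33
Garnishment: $7,066.62 × 0.015 = $106.00
Total deductions = $349.68 + $1,544.90 + $268.68 + $35.33 + $106.00 = $2,304.59
Net pay = $7,066.62 − $2,304.59 = $4,762.03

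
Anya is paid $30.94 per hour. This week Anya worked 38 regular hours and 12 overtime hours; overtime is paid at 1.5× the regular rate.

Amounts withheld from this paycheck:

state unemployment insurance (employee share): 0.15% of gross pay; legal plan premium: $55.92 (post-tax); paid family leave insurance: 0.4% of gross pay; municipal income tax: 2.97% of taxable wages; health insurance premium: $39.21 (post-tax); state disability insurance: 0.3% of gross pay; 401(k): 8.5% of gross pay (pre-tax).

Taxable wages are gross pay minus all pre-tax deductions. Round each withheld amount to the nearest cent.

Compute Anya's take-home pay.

Regular pay: 38 × $30.94 = $1,175.72
Overtime pay: 12 × $30.94 × 1.5 = $556.92
Gross pay = $1,175.72 + $556.92 = $1,732.64
401(k): $1,732.64 × 0.085 = $147.27
Taxable wages = $1,732.64 − $147.27 = $1,585.37
Municipal income tax: $1,585.37 × 0.0297 = $47.09
State disability insurance: $1,732.64 × 0.003 = $5.20
Paid family leave insurance: $1,732.64 × 0.004 = $6.93
State unemployment insurance (employee share): $1,732.64 × 0.0015 = $2.60
Health insurance premium: $39.21
Legal plan premium: $55.92
Total deductions = $147.27 + $47.09 + $5.20 + $6.93 + $2.60 + $39.21 + $55.92 = $304.22
Net pay = $1,732.64 − $304.22 = $1,428.42

$1,428.42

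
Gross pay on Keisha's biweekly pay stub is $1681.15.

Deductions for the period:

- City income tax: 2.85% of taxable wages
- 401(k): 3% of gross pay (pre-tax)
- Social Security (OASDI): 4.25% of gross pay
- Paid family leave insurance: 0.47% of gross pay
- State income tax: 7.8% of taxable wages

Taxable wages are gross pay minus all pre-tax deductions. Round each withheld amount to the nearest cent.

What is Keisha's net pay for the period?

$1377.69

401(k): $1681.15 × 0.03 = $50.43
Taxable wages = $1681.15 − $50.43 = $1630.72
State income tax: $1630.72 × 0.078 = $127.20
City income tax: $1630.72 × 0.0285 = $46.48
Paid family leave insurance: $1681.15 × 0.0047 = $7.90
Social Security (OASDI): $1681.15 × 0.0425 = $71.45
Total deductions = $50.43 + $127.20 + $46.48 + $7.90 + $71.45 = $303.46
Net pay = $1681.15 − $303.46 = $1377.69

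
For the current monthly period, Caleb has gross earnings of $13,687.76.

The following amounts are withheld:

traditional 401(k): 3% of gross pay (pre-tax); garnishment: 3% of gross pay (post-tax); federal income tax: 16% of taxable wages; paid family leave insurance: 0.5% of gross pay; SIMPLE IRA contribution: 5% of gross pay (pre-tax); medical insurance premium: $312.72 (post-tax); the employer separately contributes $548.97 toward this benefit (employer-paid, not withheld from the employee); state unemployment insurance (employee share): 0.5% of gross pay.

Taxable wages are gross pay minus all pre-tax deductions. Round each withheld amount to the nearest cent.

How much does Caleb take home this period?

$9,717.67

SIMPLE IRA contribution: $13,687.76 × 0.05 = $684.39
Traditional 401(k): $13,687.76 × 0.03 = $410.63
Pre-tax total = $684.39 + $410.63 = $1,095.02
Taxable wages = $13,687.76 − $1,095.02 = $12,592.74
Federal income tax: $12,592.74 × 0.16 = $2,014.84
Paid family leave insurance: $13,687.76 × 0.005 = $68.44
State unemployment insurance (employee share): $13,687.76 × 0.005 = $68.44
Garnishment: $13,687.76 × 0.03 = $410.63
Medical insurance premium: $312.72
(Employer's $548.97 toward medical insurance premium is not withheld from the employee.)
Total deductions = $684.39 + $410.63 + $2,014.84 + $68.44 + $68.44 + $410.63 + $312.72 = $3,970.09
Net pay = $13,687.76 − $3,970.09 = $9,717.67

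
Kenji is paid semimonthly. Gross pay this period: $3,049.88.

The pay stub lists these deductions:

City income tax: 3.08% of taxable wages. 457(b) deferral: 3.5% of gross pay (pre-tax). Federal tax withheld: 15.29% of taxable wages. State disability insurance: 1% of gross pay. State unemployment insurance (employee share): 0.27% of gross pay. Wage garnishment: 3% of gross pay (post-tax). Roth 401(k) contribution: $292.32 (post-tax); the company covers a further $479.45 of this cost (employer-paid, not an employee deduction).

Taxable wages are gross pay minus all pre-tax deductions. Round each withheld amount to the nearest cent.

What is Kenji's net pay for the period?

457(b) deferral: $3,049.88 × 0.035 = $106.75
Taxable wages = $3,049.88 − $106.75 = $2,943.13
Federal tax withheld: $2,943.13 × 0.1529 = $450.00
City income tax: $2,943.13 × 0.0308 = $90.65
State unemployment insurance (employee share): $3,049.88 × 0.0027 = $8.23
State disability insurance: $3,049.88 × 0.01 = $30.50
Wage garnishment: $3,049.88 × 0.03 = $91.50
Roth 401(k) contribution: $292.32
(Employer's $479.45 toward Roth 401(k) contribution is not withheld from the employee.)
Total deductions = $106.75 + $450.00 + $90.65 + $8.23 + $30.50 + $91.50 + $292.32 = $1,069.95
Net pay = $3,049.88 − $1,069.95 = $1,979.93

$1,979.93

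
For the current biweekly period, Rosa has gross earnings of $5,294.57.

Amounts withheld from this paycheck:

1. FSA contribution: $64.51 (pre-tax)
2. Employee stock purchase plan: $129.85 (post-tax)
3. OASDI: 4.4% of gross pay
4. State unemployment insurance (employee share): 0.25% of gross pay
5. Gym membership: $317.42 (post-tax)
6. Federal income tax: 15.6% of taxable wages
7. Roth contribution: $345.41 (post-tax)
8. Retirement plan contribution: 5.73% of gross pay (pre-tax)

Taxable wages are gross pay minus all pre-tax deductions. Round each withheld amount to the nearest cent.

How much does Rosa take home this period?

$3,119.24

Retirement plan contribution: $5,294.57 × 0.0573 = $303.38
FSA contribution: $64.51
Pre-tax total = $303.38 + $64.51 = $367.89
Taxable wages = $5,294.57 − $367.89 = $4,926.68
Federal income tax: $4,926.68 × 0.156 = $768.56
OASDI: $5,294.57 × 0.044 = $232.96
State unemployment insurance (employee share): $5,294.57 × 0.0025 = $13.24
Employee stock purchase plan: $129.85
Gym membership: $317.42
Roth contribution: $345.41
Total deductions = $303.38 + $64.51 + $768.56 + $232.96 + $13.24 + $129.85 + $317.42 + $345.41 = $2,175.33
Net pay = $5,294.57 − $2,175.33 = $3,119.24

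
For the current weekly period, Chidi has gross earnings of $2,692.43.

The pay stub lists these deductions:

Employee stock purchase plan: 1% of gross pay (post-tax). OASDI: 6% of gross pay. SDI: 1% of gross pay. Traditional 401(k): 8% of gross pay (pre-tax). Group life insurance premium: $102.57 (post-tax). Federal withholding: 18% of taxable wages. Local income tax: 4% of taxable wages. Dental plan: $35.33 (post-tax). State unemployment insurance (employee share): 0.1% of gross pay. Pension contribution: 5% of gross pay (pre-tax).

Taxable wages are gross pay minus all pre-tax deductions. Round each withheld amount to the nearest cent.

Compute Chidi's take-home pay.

$1,471.10

Traditional 401(k): $2,692.43 × 0.08 = $215.39
Pension contribution: $2,692.43 × 0.05 = $134.62
Pre-tax total = $215.39 + $134.62 = $350.01
Taxable wages = $2,692.43 − $350.01 = $2,342.42
Federal withholding: $2,342.42 × 0.18 = $421.64
Local income tax: $2,342.42 × 0.04 = $93.70
State unemployment insurance (employee share): $2,692.43 × 0.001 = $2.69
OASDI: $2,692.43 × 0.06 = $161.55
SDI: $2,692.43 × 0.01 = $26.92
Dental plan: $35.33
Employee stock purchase plan: $2,692.43 × 0.01 = $26.92
Group life insurance premium: $102.57
Total deductions = $215.39 + $134.62 + $421.64 + $93.70 + $2.69 + $161.55 + $26.92 + $35.33 + $26.92 + $102.57 = $1,221.33
Net pay = $2,692.43 − $1,221.33 = $1,471.10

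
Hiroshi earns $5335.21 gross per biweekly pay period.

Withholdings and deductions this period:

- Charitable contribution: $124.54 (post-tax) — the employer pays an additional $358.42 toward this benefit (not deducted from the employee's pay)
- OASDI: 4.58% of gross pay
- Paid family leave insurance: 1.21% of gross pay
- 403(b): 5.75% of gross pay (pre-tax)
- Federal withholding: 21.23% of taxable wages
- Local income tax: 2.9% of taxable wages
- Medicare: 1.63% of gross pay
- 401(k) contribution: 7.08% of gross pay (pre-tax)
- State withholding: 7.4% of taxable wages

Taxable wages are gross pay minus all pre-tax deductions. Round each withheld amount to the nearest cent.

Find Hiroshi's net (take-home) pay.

$2663.93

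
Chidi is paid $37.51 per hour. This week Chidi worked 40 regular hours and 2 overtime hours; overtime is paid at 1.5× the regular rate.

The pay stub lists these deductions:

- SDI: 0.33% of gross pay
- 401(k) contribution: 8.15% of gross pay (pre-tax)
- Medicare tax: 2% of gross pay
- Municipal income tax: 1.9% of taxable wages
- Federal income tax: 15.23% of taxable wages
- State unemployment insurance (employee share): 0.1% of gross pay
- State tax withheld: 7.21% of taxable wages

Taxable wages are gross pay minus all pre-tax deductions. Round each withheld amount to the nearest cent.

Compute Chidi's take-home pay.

$1,081.70

Regular pay: 40 × $37.51 = $1,500.40
Overtime pay: 2 × $37.51 × 1.5 = $112.53
Gross pay = $1,500.40 + $112.53 = $1,612.93
401(k) contribution: $1,612.93 × 0.0815 = $131.45
Taxable wages = $1,612.93 − $131.45 = $1,481.48
State tax withheld: $1,481.48 × 0.0721 = $106.81
Federal income tax: $1,481.48 × 0.1523 = $225.63
Municipal income tax: $1,481.48 × 0.019 = $28.15
Medicare tax: $1,612.93 × 0.02 = $32.26
State unemployment insurance (employee share): $1,612.93 × 0.001 = $1.61
SDI: $1,612.93 × 0.0033 = $5.32
Total deductions = $131.45 + $106.81 + $225.63 + $28.15 + $32.26 + $1.61 + $5.32 = $531.23
Net pay = $1,612.93 − $531.23 = $1,081.70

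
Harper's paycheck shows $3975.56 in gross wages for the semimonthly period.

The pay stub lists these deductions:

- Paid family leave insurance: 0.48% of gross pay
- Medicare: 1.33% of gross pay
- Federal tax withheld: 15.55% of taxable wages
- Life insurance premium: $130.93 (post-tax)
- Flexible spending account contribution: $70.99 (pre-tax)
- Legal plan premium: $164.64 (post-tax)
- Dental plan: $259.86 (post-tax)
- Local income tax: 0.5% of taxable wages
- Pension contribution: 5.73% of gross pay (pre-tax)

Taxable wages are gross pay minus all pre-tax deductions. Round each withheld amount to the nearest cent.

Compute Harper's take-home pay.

Pension contribution: $3975.56 × 0.0573 = $227.80
Flexible spending account contribution: $70.99
Pre-tax total = $227.80 + $70.99 = $298.79
Taxable wages = $3975.56 − $298.79 = $3676.77
Federal tax withheld: $3676.77 × 0.1555 = $571.74
Local income tax: $3676.77 × 0.005 = $18.38
Paid family leave insurance: $3975.56 × 0.0048 = $19.08
Medicare: $3975.56 × 0.0133 = $52.87
Life insurance premium: $130.93
Dental plan: $259.86
Legal plan premium: $164.64
Total deductions = $227.80 + $70.99 + $571.74 + $18.38 + $19.08 + $52.87 + $130.93 + $259.86 + $164.64 = $1516.29
Net pay = $3975.56 − $1516.29 = $2459.27

$2459.27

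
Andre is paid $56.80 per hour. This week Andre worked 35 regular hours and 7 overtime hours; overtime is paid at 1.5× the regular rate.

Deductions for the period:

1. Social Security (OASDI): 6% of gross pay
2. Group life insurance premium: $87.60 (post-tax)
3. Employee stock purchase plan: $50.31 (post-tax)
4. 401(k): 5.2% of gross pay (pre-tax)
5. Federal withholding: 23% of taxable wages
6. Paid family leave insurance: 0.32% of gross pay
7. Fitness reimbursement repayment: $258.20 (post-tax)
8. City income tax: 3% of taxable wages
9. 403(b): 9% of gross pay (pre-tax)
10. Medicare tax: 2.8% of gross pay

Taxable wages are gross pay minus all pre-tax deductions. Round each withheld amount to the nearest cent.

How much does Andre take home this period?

$1,009.09

Regular pay: 35 × $56.80 = $1,988.00
Overtime pay: 7 × $56.80 × 1.5 = $596.40
Gross pay = $1,988.00 + $596.40 = $2,584.40
403(b): $2,584.40 × 0.09 = $232.60
401(k): $2,584.40 × 0.052 = $134.39
Pre-tax total = $232.60 + $134.39 = $366.99
Taxable wages = $2,584.40 − $366.99 = $2,217.41
City income tax: $2,217.41 × 0.03 = $66.52
Federal withholding: $2,217.41 × 0.23 = $510.00
Paid family leave insurance: $2,584.40 × 0.0032 = $8.27
Medicare tax: $2,584.40 × 0.028 = $72.36
Social Security (OASDI): $2,584.40 × 0.06 = $155.06
Group life insurance premium: $87.60
Fitness reimbursement repayment: $258.20
Employee stock purchase plan: $50.31
Total deductions = $232.60 + $134.39 + $66.52 + $510.00 + $8.27 + $72.36 + $155.06 + $87.60 + $258.20 + $50.31 = $1,575.31
Net pay = $2,584.40 − $1,575.31 = $1,009.09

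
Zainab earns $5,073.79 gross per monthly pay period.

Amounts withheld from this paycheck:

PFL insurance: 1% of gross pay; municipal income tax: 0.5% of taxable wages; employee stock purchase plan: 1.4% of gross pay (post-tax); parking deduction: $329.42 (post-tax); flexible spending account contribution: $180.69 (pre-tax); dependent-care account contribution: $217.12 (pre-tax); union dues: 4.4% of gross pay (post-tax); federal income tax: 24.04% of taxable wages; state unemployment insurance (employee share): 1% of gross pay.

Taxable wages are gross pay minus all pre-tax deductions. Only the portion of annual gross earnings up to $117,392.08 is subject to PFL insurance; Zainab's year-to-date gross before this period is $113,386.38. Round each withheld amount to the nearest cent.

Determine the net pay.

$2,813.99

Flexible spending account contribution: $180.69
Dependent-care account contribution: $217.12
Pre-tax total = $180.69 + $217.12 = $397.81
Taxable wages = $5,073.79 − $397.81 = $4,675.98
Federal income tax: $4,675.98 × 0.2404 = $1,124.11
Municipal income tax: $4,675.98 × 0.005 = $23.38
PFL insurance: only $117,392.08 − $113,386.38 = $4,005.70 of this check is subject → $4,005.70 × 0.01 = $40.06
State unemployment insurance (employee share): $5,073.79 × 0.01 = $50.74
Union dues: $5,073.79 × 0.044 = $223.25
Employee stock purchase plan: $5,073.79 × 0.014 = $71.03
Parking deduction: $329.42
Total deductions = $180.69 + $217.12 + $1,124.11 + $23.38 + $40.06 + $50.74 + $223.25 + $71.03 + $329.42 = $2,259.80
Net pay = $5,073.79 − $2,259.80 = $2,813.99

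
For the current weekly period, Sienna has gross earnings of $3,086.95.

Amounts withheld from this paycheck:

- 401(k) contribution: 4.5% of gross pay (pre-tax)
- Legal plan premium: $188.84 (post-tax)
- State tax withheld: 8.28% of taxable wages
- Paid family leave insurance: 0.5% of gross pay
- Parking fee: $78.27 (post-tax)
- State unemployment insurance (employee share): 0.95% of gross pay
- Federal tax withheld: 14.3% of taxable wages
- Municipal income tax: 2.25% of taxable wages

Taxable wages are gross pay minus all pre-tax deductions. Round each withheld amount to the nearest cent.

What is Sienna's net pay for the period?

401(k) contribution: $3,086.95 × 0.045 = $138.91
Taxable wages = $3,086.95 − $138.91 = $2,948.04
State tax withheld: $2,948.04 × 0.0828 = $244.10
Municipal income tax: $2,948.04 × 0.0225 = $66.33
Federal tax withheld: $2,948.04 × 0.143 = $421.57
Paid family leave insurance: $3,086.95 × 0.005 = $15.43
State unemployment insurance (employee share): $3,086.95 × 0.0095 = $29.33
Parking fee: $78.27
Legal plan premium: $188.84
Total deductions = $138.91 + $244.10 + $66.33 + $421.57 + $15.43 + $29.33 + $78.27 + $188.84 = $1,182.78
Net pay = $3,086.95 − $1,182.78 = $1,904.17

$1,904.17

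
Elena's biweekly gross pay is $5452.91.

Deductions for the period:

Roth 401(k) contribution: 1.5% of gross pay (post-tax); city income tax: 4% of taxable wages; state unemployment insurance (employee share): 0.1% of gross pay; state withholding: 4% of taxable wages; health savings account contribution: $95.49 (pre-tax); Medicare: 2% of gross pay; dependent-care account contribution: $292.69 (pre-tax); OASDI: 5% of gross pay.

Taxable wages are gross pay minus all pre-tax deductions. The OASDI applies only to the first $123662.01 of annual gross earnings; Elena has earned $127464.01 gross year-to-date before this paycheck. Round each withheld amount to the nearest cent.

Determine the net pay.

Health savings account contribution: $95.49
Dependent-care account contribution: $292.69
Pre-tax total = $95.49 + $292.69 = $388.18
Taxable wages = $5452.91 − $388.18 = $5064.73
City income tax: $5064.73 × 0.04 = $202.59
State withholding: $5064.73 × 0.04 = $202.59
State unemployment insurance (employee share): $5452.91 × 0.001 = $5.45
OASDI: annual cap $123662.01 already reached (YTD $127464.01), so $0.00
Medicare: $5452.91 × 0.02 = $109.06
Roth 401(k) contribution: $5452.91 × 0.015 = $81.79
Total deductions = $95.49 + $292.69 + $202.59 + $202.59 + $5.45 + $0.00 + $109.06 + $81.79 = $989.66
Net pay = $5452.91 − $989.66 = $4463.25

$4463.25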